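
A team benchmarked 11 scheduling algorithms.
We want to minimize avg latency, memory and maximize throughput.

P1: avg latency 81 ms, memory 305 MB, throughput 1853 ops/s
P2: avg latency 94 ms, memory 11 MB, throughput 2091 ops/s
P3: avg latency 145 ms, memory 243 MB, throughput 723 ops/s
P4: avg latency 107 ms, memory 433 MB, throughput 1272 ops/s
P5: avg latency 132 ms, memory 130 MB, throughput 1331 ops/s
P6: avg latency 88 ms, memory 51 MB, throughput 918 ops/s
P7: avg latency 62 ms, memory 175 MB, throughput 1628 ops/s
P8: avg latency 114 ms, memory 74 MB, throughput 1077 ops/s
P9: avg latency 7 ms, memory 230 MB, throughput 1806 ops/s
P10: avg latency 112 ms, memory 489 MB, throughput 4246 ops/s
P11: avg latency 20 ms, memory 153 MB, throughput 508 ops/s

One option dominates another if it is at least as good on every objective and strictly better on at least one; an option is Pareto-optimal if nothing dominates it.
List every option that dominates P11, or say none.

P1: worse on avg latency (81 vs 20).
P2: worse on avg latency (94 vs 20).
P3: worse on avg latency (145 vs 20).
P4: worse on avg latency (107 vs 20).
P5: worse on avg latency (132 vs 20).
P6: worse on avg latency (88 vs 20).
P7: worse on avg latency (62 vs 20).
P8: worse on avg latency (114 vs 20).
P9: worse on memory (230 vs 153).
P10: worse on avg latency (112 vs 20).
No option dominates P11.

none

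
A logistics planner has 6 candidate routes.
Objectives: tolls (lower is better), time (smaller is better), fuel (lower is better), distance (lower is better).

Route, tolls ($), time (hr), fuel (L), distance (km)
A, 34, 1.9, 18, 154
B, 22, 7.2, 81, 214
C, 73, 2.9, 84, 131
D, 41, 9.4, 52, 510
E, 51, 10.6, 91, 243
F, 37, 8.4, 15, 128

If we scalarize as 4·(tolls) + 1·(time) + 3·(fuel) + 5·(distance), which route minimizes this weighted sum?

F

A: 4·34 + 1·1.9 + 3·18 + 5·154 = 961.9
B: 4·22 + 1·7.2 + 3·81 + 5·214 = 1408.2
C: 4·73 + 1·2.9 + 3·84 + 5·131 = 1201.9
D: 4·41 + 1·9.4 + 3·52 + 5·510 = 2879.4
E: 4·51 + 1·10.6 + 3·91 + 5·243 = 1702.6
F: 4·37 + 1·8.4 + 3·15 + 5·128 = 841.4
Lowest: F at 841.4.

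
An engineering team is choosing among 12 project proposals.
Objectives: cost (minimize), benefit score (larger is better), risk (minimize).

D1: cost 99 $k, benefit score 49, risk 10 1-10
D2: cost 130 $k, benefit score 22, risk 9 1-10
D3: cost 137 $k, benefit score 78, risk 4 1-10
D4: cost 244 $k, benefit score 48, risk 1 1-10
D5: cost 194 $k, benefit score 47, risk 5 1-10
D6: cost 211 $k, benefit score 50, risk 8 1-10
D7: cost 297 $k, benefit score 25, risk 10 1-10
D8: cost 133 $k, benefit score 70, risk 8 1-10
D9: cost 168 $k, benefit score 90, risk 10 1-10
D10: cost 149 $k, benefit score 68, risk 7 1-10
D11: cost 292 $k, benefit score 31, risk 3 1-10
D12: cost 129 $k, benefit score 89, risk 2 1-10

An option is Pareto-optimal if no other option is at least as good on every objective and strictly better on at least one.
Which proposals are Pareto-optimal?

D1: not dominated (best cost).
D2: dominated by D12 (cost 129≤130, benefit score 89≥22, risk 2≤9).
D3: dominated by D12 (cost 129≤137, benefit score 89≥78, risk 2≤4).
D4: not dominated (best risk).
D5: dominated by D3 (cost 137≤194, benefit score 78≥47, risk 4≤5).
D6: dominated by D3 (cost 137≤211, benefit score 78≥50, risk 4≤8).
D7: dominated by D1 (cost 99≤297, benefit score 49≥25, risk 10≤10).
D8: dominated by D12 (cost 129≤133, benefit score 89≥70, risk 2≤8).
D9: not dominated (best benefit score).
D10: dominated by D3 (cost 137≤149, benefit score 78≥68, risk 4≤7).
D11: dominated by D4 (cost 244≤292, benefit score 48≥31, risk 1≤3).
D12: not dominated.

D1, D4, D9, D12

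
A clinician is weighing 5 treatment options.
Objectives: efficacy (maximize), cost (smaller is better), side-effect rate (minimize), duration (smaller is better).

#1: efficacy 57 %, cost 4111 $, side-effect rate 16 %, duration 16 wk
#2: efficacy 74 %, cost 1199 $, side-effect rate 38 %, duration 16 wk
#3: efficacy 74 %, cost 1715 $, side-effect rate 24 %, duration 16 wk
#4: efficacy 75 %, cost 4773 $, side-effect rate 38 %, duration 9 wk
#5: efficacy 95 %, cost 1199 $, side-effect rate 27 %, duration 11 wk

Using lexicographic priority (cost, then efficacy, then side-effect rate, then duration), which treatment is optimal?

#5

First minimize cost: best is 1199, kept {#2, #5}.
Then maximize efficacy: best is 95, kept {#5}.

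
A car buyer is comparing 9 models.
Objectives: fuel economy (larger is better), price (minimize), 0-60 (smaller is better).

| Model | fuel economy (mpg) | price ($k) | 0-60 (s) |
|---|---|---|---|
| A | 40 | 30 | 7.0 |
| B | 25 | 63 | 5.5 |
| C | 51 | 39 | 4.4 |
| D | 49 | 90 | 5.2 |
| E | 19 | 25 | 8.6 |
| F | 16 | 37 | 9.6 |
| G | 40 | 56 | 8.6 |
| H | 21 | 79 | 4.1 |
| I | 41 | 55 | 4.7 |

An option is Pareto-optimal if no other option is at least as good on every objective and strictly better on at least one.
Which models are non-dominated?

A: not dominated.
B: dominated by C (fuel economy 51≥25, price 39≤63, 0-60 4.4≤5.5).
C: not dominated (best fuel economy).
D: dominated by C (fuel economy 51≥49, price 39≤90, 0-60 4.4≤5.2).
E: not dominated (best price).
F: dominated by A (fuel economy 40≥16, price 30≤37, 0-60 7.0≤9.6).
G: dominated by A (fuel economy 40≥40, price 30≤56, 0-60 7.0≤8.6).
H: not dominated (best 0-60).
I: dominated by C (fuel economy 51≥41, price 39≤55, 0-60 4.4≤4.7).

A, C, E, H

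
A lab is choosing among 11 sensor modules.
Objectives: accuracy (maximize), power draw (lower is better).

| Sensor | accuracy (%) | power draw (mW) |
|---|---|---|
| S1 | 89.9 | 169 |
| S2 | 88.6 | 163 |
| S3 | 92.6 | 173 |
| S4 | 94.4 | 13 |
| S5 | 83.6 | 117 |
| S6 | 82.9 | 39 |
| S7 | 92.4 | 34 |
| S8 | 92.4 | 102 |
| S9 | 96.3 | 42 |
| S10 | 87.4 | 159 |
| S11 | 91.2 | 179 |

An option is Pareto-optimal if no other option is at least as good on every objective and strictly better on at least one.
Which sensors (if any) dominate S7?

S4: accuracy 94.4≥92.4, power draw 13≤34 — dominates S7.
Others (S1, S2, S3, S5, S6, S8, S9, S10, S11) are each worse than S7 on at least one objective.

S4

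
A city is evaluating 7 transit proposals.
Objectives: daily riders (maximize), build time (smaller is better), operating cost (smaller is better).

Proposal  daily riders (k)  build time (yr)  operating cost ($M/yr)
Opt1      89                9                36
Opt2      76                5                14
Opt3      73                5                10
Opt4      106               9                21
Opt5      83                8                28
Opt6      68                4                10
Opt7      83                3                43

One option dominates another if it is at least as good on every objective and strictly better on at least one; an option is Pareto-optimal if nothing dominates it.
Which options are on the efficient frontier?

Opt1: dominated by Opt4 (daily riders 106≥89, build time 9≤9, operating cost 21≤36).
Opt2: not dominated.
Opt3: not dominated.
Opt4: not dominated (best daily riders).
Opt5: not dominated.
Opt6: not dominated.
Opt7: not dominated (best build time).

Opt2, Opt3, Opt4, Opt5, Opt6, Opt7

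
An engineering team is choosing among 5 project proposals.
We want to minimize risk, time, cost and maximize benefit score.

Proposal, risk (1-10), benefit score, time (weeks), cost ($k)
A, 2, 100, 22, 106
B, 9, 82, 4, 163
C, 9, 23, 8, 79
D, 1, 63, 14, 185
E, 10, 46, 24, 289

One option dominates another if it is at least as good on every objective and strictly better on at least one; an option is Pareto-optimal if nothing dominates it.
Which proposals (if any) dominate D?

A: worse on risk (2 vs 1).
B: worse on risk (9 vs 1).
C: worse on risk (9 vs 1).
E: worse on risk (10 vs 1).
No option dominates D.

none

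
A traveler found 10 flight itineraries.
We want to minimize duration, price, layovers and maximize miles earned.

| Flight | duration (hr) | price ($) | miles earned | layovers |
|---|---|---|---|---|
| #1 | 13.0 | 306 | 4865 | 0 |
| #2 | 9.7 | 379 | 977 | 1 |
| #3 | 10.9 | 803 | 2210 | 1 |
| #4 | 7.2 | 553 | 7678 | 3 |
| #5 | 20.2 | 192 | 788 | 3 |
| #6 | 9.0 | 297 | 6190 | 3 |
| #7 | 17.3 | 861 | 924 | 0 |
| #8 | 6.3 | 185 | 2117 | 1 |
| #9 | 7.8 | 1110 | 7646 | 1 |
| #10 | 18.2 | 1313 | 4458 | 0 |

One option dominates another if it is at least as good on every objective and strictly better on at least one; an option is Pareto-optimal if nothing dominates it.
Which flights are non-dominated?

#1: not dominated.
#2: dominated by #8 (duration 6.3≤9.7, price 185≤379, miles earned 2117≥977, layovers 1≤1).
#3: not dominated.
#4: not dominated (best miles earned).
#5: dominated by #8 (duration 6.3≤20.2, price 185≤192, miles earned 2117≥788, layovers 1≤3).
#6: not dominated.
#7: dominated by #1 (duration 13.0≤17.3, price 306≤861, miles earned 4865≥924, layovers 0≤0).
#8: not dominated (best duration).
#9: not dominated.
#10: dominated by #1 (duration 13.0≤18.2, price 306≤1313, miles earned 4865≥4458, layovers 0≤0).

#1, #3, #4, #6, #8, #9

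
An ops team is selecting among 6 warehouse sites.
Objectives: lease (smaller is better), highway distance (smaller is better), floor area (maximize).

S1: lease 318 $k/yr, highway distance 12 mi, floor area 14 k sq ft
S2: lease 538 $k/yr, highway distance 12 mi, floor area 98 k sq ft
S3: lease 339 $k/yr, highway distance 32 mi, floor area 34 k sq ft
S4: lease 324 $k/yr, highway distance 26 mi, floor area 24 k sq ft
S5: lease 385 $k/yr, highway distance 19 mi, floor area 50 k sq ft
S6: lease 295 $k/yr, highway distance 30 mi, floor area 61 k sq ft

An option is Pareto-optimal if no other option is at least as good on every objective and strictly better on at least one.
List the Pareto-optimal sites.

S1, S2, S4, S5, S6

S1: not dominated.
S2: not dominated (best floor area).
S3: dominated by S6 (lease 295≤339, highway distance 30≤32, floor area 61≥34).
S4: not dominated.
S5: not dominated.
S6: not dominated (best lease).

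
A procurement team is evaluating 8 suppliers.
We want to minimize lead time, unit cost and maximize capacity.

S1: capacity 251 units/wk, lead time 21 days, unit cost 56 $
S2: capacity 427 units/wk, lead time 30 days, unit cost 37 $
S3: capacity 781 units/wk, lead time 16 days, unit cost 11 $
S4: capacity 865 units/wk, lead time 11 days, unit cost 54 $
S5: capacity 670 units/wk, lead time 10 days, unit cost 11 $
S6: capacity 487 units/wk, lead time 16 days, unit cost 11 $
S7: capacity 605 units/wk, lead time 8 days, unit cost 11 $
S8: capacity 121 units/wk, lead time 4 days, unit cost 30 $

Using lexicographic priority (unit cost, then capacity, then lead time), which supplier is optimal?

First minimize unit cost: best is 11, kept {S3, S5, S6, S7}.
Then maximize capacity: best is 781, kept {S3}.

S3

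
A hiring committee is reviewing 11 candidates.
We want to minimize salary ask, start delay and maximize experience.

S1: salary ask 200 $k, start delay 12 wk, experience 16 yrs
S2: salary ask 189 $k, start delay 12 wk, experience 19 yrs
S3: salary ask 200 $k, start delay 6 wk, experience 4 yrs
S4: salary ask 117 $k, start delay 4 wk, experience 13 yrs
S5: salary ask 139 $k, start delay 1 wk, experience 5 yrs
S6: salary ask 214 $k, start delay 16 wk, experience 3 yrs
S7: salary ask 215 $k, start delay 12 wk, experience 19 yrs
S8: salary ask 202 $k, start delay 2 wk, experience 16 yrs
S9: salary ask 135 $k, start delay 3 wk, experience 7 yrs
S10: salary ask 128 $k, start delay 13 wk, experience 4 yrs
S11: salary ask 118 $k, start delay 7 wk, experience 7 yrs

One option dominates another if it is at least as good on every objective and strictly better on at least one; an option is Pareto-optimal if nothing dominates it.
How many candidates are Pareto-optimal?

5

S1: dominated by S2 (salary ask 189≤200, start delay 12≤12, experience 19≥16).
S2: not dominated.
S3: dominated by S4 (salary ask 117≤200, start delay 4≤6, experience 13≥4).
S4: not dominated (best salary ask).
S5: not dominated (best start delay).
S6: dominated by S1 (salary ask 200≤214, start delay 12≤16, experience 16≥3).
S7: dominated by S2 (salary ask 189≤215, start delay 12≤12, experience 19≥19).
S8: not dominated.
S9: not dominated.
S10: dominated by S4 (salary ask 117≤128, start delay 4≤13, experience 13≥4).
S11: dominated by S4 (salary ask 117≤118, start delay 4≤7, experience 13≥7).
Pareto-optimal: S2, S4, S5, S8, S9 → 5.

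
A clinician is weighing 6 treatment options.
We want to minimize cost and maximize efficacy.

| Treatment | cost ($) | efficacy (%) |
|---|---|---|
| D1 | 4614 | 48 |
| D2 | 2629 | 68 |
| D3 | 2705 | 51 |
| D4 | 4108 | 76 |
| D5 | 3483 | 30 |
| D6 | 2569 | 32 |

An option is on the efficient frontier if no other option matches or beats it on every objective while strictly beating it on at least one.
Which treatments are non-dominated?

D2, D4, D6

D1: dominated by D2 (cost 2629≤4614, efficacy 68≥48).
D2: not dominated.
D3: dominated by D2 (cost 2629≤2705, efficacy 68≥51).
D4: not dominated (best efficacy).
D5: dominated by D2 (cost 2629≤3483, efficacy 68≥30).
D6: not dominated (best cost).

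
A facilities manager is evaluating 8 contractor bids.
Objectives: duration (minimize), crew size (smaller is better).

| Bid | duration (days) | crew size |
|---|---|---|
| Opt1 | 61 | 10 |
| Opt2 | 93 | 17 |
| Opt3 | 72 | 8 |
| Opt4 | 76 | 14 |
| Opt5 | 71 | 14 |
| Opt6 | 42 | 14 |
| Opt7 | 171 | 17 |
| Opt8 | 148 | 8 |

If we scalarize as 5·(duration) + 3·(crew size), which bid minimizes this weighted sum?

Opt6

Opt1: 5·61 + 3·10 = 335
Opt2: 5·93 + 3·17 = 516
Opt3: 5·72 + 3·8 = 384
Opt4: 5·76 + 3·14 = 422
Opt5: 5·71 + 3·14 = 397
Opt6: 5·42 + 3·14 = 252
Opt7: 5·171 + 3·17 = 906
Opt8: 5·148 + 3·8 = 764
Lowest: Opt6 at 252.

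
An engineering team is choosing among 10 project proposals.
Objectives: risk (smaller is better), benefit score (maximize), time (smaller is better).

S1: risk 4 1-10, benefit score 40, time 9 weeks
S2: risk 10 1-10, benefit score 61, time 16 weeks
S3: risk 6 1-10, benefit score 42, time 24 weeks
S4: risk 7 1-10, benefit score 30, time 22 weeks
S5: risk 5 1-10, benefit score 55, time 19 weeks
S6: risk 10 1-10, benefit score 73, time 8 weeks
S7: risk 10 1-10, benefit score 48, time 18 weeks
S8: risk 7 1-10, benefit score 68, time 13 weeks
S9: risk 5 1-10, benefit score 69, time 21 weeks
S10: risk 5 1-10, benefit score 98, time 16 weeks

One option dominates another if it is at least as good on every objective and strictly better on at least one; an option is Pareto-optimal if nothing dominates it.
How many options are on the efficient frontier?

S1: not dominated (best risk).
S2: dominated by S6 (risk 10≤10, benefit score 73≥61, time 8≤16).
S3: dominated by S5 (risk 5≤6, benefit score 55≥42, time 19≤24).
S4: dominated by S1 (risk 4≤7, benefit score 40≥30, time 9≤22).
S5: dominated by S10 (risk 5≤5, benefit score 98≥55, time 16≤19).
S6: not dominated (best time).
S7: dominated by S2 (risk 10≤10, benefit score 61≥48, time 16≤18).
S8: not dominated.
S9: dominated by S10 (risk 5≤5, benefit score 98≥69, time 16≤21).
S10: not dominated (best benefit score).
Pareto-optimal: S1, S6, S8, S10 → 4.

4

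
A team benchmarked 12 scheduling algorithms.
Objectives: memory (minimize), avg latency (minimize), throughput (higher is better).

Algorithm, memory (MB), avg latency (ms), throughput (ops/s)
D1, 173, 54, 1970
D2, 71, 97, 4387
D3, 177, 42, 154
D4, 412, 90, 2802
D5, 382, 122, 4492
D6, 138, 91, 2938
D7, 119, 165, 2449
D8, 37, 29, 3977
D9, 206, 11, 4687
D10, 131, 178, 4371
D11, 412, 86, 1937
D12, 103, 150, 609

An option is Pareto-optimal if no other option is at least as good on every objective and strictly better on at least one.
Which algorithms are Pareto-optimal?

D1: dominated by D8 (memory 37≤173, avg latency 29≤54, throughput 3977≥1970).
D2: not dominated.
D3: dominated by D8 (memory 37≤177, avg latency 29≤42, throughput 3977≥154).
D4: dominated by D8 (memory 37≤412, avg latency 29≤90, throughput 3977≥2802).
D5: dominated by D9 (memory 206≤382, avg latency 11≤122, throughput 4687≥4492).
D6: dominated by D8 (memory 37≤138, avg latency 29≤91, throughput 3977≥2938).
D7: dominated by D2 (memory 71≤119, avg latency 97≤165, throughput 4387≥2449).
D8: not dominated (best memory).
D9: not dominated (best avg latency).
D10: dominated by D2 (memory 71≤131, avg latency 97≤178, throughput 4387≥4371).
D11: dominated by D1 (memory 173≤412, avg latency 54≤86, throughput 1970≥1937).
D12: dominated by D2 (memory 71≤103, avg latency 97≤150, throughput 4387≥609).

D2, D8, D9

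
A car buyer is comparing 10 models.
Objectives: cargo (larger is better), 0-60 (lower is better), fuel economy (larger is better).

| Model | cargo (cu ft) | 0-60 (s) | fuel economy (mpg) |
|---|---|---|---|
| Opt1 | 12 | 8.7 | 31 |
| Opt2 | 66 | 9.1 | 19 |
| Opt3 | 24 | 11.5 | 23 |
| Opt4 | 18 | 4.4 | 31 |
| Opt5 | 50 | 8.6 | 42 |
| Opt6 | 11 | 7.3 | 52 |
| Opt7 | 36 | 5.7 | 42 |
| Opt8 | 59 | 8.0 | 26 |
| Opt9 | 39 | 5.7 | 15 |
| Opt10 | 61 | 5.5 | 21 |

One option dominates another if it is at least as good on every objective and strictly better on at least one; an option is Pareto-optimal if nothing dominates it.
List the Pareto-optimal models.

Opt2, Opt4, Opt5, Opt6, Opt7, Opt8, Opt10

Opt1: dominated by Opt4 (cargo 18≥12, 0-60 4.4≤8.7, fuel economy 31≥31).
Opt2: not dominated (best cargo).
Opt3: dominated by Opt5 (cargo 50≥24, 0-60 8.6≤11.5, fuel economy 42≥23).
Opt4: not dominated (best 0-60).
Opt5: not dominated.
Opt6: not dominated (best fuel economy).
Opt7: not dominated.
Opt8: not dominated.
Opt9: dominated by Opt10 (cargo 61≥39, 0-60 5.5≤5.7, fuel economy 21≥15).
Opt10: not dominated.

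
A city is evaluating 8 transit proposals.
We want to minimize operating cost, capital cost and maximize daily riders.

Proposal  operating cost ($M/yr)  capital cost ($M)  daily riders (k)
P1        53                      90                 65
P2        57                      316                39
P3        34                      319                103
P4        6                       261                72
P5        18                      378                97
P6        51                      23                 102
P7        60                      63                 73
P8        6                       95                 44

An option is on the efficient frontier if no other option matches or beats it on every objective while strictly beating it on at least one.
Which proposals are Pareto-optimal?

P1: dominated by P6 (operating cost 51≤53, capital cost 23≤90, daily riders 102≥65).
P2: dominated by P1 (operating cost 53≤57, capital cost 90≤316, daily riders 65≥39).
P3: not dominated (best daily riders).
P4: not dominated.
P5: not dominated.
P6: not dominated (best capital cost).
P7: dominated by P6 (operating cost 51≤60, capital cost 23≤63, daily riders 102≥73).
P8: not dominated.

P3, P4, P5, P6, P8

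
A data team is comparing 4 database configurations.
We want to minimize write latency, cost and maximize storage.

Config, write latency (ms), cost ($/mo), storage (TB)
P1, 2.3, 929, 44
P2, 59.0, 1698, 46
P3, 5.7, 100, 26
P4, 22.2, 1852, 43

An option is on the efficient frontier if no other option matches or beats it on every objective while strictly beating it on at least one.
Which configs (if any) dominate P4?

P1: write latency 2.3≤22.2, cost 929≤1852, storage 44≥43 — dominates P4.
Others (P2, P3) are each worse than P4 on at least one objective.

P1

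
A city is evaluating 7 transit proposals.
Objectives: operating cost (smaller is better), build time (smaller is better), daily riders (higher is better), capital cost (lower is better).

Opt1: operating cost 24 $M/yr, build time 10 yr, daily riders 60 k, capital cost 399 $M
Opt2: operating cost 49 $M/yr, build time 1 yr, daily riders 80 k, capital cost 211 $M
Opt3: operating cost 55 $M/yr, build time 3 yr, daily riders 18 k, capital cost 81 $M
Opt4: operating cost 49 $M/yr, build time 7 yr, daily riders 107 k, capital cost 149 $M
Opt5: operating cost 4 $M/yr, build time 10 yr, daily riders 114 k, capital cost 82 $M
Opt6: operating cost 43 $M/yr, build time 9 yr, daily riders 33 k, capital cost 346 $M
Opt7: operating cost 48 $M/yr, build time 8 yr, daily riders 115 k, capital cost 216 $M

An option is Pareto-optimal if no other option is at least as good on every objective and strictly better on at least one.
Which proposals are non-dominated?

Opt1: dominated by Opt5 (operating cost 4≤24, build time 10≤10, daily riders 114≥60, capital cost 82≤399).
Opt2: not dominated (best build time).
Opt3: not dominated (best capital cost).
Opt4: not dominated.
Opt5: not dominated (best operating cost).
Opt6: not dominated.
Opt7: not dominated (best daily riders).

Opt2, Opt3, Opt4, Opt5, Opt6, Opt7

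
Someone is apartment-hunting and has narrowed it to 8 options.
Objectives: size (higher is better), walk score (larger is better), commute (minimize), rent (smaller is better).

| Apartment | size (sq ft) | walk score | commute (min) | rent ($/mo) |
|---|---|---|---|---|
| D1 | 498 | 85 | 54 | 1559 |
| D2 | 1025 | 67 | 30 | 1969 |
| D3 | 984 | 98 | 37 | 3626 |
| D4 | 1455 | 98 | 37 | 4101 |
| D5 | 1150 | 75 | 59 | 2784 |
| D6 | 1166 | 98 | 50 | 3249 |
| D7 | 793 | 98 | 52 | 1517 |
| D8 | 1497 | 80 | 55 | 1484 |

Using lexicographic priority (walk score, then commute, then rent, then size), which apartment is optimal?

D3

First maximize walk score: best is 98, kept {D3, D4, D6, D7}.
Then minimize commute: best is 37, kept {D3, D4}.
Then minimize rent: best is 3626, kept {D3}.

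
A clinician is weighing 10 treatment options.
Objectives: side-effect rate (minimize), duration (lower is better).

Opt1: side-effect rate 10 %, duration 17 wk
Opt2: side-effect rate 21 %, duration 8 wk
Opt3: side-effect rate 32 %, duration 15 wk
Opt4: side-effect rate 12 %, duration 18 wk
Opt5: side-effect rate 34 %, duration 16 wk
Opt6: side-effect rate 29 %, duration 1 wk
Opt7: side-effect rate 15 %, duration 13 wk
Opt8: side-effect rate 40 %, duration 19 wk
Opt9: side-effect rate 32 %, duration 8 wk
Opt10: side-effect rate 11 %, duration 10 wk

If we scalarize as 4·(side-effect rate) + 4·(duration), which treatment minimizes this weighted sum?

Opt10

Opt1: 4·10 + 4·17 = 108
Opt2: 4·21 + 4·8 = 116
Opt3: 4·32 + 4·15 = 188
Opt4: 4·12 + 4·18 = 120
Opt5: 4·34 + 4·16 = 200
Opt6: 4·29 + 4·1 = 120
Opt7: 4·15 + 4·13 = 112
Opt8: 4·40 + 4·19 = 236
Opt9: 4·32 + 4·8 = 160
Opt10: 4·11 + 4·10 = 84
Lowest: Opt10 at 84.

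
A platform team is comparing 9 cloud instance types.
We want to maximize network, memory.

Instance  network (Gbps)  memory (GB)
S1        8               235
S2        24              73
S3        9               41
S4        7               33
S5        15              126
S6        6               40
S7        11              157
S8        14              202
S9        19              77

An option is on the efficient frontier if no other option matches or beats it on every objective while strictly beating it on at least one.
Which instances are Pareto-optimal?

S1, S2, S5, S8, S9

S1: not dominated (best memory).
S2: not dominated (best network).
S3: dominated by S2 (network 24≥9, memory 73≥41).
S4: dominated by S1 (network 8≥7, memory 235≥33).
S5: not dominated.
S6: dominated by S1 (network 8≥6, memory 235≥40).
S7: dominated by S8 (network 14≥11, memory 202≥157).
S8: not dominated.
S9: not dominated.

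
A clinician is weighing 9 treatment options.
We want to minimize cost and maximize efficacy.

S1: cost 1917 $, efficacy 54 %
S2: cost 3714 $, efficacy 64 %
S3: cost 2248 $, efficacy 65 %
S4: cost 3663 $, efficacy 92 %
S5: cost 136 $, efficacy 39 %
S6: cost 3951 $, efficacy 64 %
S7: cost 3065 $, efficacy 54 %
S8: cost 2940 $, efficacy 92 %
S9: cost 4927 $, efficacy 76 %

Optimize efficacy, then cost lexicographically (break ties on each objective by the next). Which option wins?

S8

First maximize efficacy: best is 92, kept {S4, S8}.
Then minimize cost: best is 2940, kept {S8}.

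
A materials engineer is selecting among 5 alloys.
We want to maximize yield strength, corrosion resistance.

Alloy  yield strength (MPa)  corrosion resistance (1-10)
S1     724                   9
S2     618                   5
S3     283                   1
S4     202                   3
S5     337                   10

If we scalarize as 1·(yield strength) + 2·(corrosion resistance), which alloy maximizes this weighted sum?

S1: 1·724 + 2·9 = 742
S2: 1·618 + 2·5 = 628
S3: 1·283 + 2·1 = 285
S4: 1·202 + 2·3 = 208
S5: 1·337 + 2·10 = 357
Highest: S1 at 742.

S1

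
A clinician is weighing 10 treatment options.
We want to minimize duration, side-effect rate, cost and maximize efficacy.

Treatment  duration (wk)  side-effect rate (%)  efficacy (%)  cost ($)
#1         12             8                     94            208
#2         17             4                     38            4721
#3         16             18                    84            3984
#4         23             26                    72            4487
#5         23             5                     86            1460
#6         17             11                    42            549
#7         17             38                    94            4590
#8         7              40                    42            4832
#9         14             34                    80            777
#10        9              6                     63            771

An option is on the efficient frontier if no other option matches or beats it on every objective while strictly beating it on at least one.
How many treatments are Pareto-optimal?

5

#1: not dominated (best cost).
#2: not dominated (best side-effect rate).
#3: dominated by #1 (duration 12≤16, side-effect rate 8≤18, efficacy 94≥84, cost 208≤3984).
#4: dominated by #1 (duration 12≤23, side-effect rate 8≤26, efficacy 94≥72, cost 208≤4487).
#5: not dominated.
#6: dominated by #1 (duration 12≤17, side-effect rate 8≤11, efficacy 94≥42, cost 208≤549).
#7: dominated by #1 (duration 12≤17, side-effect rate 8≤38, efficacy 94≥94, cost 208≤4590).
#8: not dominated (best duration).
#9: dominated by #1 (duration 12≤14, side-effect rate 8≤34, efficacy 94≥80, cost 208≤777).
#10: not dominated.
Pareto-optimal: #1, #2, #5, #8, #10 → 5.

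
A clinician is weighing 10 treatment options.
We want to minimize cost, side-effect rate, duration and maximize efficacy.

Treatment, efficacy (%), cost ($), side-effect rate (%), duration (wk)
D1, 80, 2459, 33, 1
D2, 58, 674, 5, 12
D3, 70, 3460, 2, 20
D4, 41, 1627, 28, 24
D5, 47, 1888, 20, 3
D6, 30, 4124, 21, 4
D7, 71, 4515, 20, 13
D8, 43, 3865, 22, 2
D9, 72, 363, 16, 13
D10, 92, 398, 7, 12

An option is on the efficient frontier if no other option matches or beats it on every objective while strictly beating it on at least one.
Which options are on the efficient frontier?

D1: not dominated (best duration).
D2: not dominated.
D3: not dominated (best side-effect rate).
D4: dominated by D2 (efficacy 58≥41, cost 674≤1627, side-effect rate 5≤28, duration 12≤24).
D5: not dominated.
D6: dominated by D5 (efficacy 47≥30, cost 1888≤4124, side-effect rate 20≤21, duration 3≤4).
D7: dominated by D9 (efficacy 72≥71, cost 363≤4515, side-effect rate 16≤20, duration 13≤13).
D8: not dominated.
D9: not dominated (best cost).
D10: not dominated (best efficacy).

D1, D2, D3, D5, D8, D9, D10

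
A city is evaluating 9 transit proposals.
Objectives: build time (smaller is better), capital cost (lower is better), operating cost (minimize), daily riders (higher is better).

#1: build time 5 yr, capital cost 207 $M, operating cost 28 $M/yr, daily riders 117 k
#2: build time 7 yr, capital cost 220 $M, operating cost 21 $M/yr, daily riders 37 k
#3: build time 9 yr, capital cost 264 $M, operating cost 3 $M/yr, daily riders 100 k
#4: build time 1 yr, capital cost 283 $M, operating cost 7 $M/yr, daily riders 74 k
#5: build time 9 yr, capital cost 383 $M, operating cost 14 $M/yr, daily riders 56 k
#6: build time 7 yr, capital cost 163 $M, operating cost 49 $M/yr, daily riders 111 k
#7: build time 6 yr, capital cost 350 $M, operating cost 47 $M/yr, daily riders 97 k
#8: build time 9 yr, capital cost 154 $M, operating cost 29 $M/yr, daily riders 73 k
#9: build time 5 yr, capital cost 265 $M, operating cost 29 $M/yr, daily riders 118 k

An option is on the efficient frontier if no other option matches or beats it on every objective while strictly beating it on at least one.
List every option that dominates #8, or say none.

#1: worse on capital cost (207 vs 154).
#2: worse on capital cost (220 vs 154).
#3: worse on capital cost (264 vs 154).
#4: worse on capital cost (283 vs 154).
#5: worse on capital cost (383 vs 154).
#6: worse on capital cost (163 vs 154).
#7: worse on capital cost (350 vs 154).
#9: worse on capital cost (265 vs 154).
No option dominates #8.

none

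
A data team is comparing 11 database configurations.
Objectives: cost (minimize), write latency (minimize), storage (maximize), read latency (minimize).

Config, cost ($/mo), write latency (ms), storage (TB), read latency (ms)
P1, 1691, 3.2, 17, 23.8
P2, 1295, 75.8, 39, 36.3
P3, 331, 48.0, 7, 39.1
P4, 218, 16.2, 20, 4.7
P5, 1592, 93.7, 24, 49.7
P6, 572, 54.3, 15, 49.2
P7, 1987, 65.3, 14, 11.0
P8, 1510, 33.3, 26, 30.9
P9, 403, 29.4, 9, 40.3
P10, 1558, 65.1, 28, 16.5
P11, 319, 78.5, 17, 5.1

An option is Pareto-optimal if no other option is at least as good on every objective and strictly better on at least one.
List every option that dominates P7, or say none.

P4

P4: cost 218≤1987, write latency 16.2≤65.3, storage 20≥14, read latency 4.7≤11.0 — dominates P7.
Others (P1, P2, P3, P5, P6, P8, P9, P10, P11) are each worse than P7 on at least one objective.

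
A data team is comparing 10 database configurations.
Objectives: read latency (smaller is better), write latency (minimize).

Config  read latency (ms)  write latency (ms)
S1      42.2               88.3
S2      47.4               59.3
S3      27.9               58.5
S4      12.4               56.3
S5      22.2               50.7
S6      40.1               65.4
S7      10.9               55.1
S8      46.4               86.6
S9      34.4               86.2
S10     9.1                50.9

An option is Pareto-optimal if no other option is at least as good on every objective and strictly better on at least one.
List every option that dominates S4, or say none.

S7, S10

S7: read latency 10.9≤12.4, write latency 55.1≤56.3 — dominates S4.
S10: read latency 9.1≤12.4, write latency 50.9≤56.3 — dominates S4.
Others (S1, S2, S3, S5, S6, S8, S9) are each worse than S4 on at least one objective.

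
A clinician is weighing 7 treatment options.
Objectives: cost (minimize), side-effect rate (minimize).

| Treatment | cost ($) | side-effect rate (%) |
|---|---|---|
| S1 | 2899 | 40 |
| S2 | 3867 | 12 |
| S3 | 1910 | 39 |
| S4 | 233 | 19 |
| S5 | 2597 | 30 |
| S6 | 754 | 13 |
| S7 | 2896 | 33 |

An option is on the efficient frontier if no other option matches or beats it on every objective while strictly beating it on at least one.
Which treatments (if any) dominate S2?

none

S1: worse on side-effect rate (40 vs 12).
S3: worse on side-effect rate (39 vs 12).
S4: worse on side-effect rate (19 vs 12).
S5: worse on side-effect rate (30 vs 12).
S6: worse on side-effect rate (13 vs 12).
S7: worse on side-effect rate (33 vs 12).
No option dominates S2.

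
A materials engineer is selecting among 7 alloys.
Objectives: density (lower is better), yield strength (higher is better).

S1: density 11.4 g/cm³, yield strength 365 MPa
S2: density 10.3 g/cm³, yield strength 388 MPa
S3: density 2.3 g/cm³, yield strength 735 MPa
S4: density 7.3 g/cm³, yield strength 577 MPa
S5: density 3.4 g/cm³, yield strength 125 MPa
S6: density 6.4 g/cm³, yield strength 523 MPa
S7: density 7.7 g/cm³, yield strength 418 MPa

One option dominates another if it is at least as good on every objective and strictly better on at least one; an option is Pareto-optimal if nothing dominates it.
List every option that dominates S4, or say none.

S3

S3: density 2.3≤7.3, yield strength 735≥577 — dominates S4.
Others (S1, S2, S5, S6, S7) are each worse than S4 on at least one objective.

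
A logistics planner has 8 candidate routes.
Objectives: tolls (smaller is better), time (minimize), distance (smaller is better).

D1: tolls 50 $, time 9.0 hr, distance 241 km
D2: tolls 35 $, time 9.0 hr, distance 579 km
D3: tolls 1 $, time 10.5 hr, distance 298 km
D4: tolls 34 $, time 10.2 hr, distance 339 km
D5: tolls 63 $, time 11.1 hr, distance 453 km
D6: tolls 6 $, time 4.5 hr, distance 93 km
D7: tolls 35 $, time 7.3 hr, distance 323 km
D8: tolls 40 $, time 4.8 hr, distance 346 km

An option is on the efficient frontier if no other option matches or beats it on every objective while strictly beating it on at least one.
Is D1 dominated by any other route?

D6 vs D1: tolls 6≤50, time 4.5≤9.0, distance 93≤241 — D6 is at least as good on every objective and strictly better on at least one, so D6 dominates D1.

Yes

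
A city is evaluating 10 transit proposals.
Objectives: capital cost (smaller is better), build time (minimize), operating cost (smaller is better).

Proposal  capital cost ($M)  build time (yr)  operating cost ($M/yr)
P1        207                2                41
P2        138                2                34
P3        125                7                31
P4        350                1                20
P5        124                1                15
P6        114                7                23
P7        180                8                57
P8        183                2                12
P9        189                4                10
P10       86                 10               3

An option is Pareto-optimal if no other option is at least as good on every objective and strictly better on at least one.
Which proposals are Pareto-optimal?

P5, P6, P8, P9, P10

P1: dominated by P2 (capital cost 138≤207, build time 2≤2, operating cost 34≤41).
P2: dominated by P5 (capital cost 124≤138, build time 1≤2, operating cost 15≤34).
P3: dominated by P5 (capital cost 124≤125, build time 1≤7, operating cost 15≤31).
P4: dominated by P5 (capital cost 124≤350, build time 1≤1, operating cost 15≤20).
P5: not dominated.
P6: not dominated.
P7: dominated by P2 (capital cost 138≤180, build time 2≤8, operating cost 34≤57).
P8: not dominated.
P9: not dominated.
P10: not dominated (best capital cost).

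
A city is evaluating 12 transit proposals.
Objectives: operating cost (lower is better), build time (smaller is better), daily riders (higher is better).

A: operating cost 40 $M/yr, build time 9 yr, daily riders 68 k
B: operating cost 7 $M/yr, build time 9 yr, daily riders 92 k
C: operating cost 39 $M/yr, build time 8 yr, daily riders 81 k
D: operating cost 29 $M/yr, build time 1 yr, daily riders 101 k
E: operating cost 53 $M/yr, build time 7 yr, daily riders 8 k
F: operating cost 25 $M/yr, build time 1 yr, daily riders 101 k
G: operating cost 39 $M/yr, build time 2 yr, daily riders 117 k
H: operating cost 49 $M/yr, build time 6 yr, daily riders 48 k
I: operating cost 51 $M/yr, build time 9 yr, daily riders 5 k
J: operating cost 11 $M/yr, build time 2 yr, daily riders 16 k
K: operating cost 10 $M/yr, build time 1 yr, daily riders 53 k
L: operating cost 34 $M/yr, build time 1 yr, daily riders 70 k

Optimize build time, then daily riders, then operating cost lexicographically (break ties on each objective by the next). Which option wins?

F

First minimize build time: best is 1, kept {D, F, K, L}.
Then maximize daily riders: best is 101, kept {D, F}.
Then minimize operating cost: best is 25, kept {F}.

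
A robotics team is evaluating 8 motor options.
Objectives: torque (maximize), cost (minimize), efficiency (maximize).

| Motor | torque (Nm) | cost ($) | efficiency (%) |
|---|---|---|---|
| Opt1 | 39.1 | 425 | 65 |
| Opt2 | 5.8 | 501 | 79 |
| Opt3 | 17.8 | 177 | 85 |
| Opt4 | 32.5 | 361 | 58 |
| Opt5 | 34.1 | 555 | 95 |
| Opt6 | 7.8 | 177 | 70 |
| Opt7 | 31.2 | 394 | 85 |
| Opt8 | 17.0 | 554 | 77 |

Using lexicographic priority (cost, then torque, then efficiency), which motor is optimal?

Opt3

First minimize cost: best is 177, kept {Opt3, Opt6}.
Then maximize torque: best is 17.8, kept {Opt3}.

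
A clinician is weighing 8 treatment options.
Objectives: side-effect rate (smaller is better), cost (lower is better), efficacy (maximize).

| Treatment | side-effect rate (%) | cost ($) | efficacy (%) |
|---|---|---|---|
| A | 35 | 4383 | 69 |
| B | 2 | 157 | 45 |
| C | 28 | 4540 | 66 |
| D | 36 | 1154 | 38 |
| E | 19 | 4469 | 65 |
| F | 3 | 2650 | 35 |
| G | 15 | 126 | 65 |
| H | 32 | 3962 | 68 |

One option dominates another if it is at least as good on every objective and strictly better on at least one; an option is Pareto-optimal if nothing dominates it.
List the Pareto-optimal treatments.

A: not dominated (best efficacy).
B: not dominated (best side-effect rate).
C: not dominated.
D: dominated by B (side-effect rate 2≤36, cost 157≤1154, efficacy 45≥38).
E: dominated by G (side-effect rate 15≤19, cost 126≤4469, efficacy 65≥65).
F: dominated by B (side-effect rate 2≤3, cost 157≤2650, efficacy 45≥35).
G: not dominated (best cost).
H: not dominated.

A, B, C, G, H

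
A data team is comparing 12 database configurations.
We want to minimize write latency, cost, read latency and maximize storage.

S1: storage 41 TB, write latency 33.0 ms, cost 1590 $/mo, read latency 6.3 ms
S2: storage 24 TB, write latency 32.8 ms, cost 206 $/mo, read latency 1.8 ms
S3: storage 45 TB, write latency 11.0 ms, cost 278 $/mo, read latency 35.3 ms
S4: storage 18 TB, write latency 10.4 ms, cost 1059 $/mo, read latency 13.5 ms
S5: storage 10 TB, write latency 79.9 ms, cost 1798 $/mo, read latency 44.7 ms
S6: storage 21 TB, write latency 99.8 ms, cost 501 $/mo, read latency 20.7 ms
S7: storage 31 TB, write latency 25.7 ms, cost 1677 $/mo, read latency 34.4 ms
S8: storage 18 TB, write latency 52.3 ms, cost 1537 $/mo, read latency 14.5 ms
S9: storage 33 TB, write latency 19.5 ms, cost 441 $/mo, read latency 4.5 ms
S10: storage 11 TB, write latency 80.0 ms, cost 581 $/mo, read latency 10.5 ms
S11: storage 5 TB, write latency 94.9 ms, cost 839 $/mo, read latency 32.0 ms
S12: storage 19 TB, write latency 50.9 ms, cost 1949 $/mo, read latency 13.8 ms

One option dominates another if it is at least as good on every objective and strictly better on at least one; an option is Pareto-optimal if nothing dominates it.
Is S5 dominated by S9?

S9 vs S5: storage 33≥10, write latency 19.5≤79.9, cost 441≤1798, read latency 4.5≤44.7 — S9 is at least as good on every objective with at least one strict improvement.

Yes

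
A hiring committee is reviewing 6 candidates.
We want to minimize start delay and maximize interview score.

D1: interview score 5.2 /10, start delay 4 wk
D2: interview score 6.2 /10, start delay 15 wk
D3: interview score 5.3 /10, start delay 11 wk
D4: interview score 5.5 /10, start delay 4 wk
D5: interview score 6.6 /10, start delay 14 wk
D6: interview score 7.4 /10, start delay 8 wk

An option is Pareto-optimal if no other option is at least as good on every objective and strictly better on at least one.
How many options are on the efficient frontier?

2

D1: dominated by D4 (interview score 5.5≥5.2, start delay 4≤4).
D2: dominated by D5 (interview score 6.6≥6.2, start delay 14≤15).
D3: dominated by D4 (interview score 5.5≥5.3, start delay 4≤11).
D4: not dominated.
D5: dominated by D6 (interview score 7.4≥6.6, start delay 8≤14).
D6: not dominated (best interview score).
Pareto-optimal: D4, D6 → 2.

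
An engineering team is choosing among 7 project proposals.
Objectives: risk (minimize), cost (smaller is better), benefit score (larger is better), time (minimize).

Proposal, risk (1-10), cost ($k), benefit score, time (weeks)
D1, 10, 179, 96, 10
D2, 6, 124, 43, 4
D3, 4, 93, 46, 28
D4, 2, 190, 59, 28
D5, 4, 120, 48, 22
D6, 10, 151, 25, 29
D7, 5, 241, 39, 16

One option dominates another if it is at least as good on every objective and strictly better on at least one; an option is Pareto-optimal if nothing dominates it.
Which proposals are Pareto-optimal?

D1, D2, D3, D4, D5, D7

D1: not dominated (best benefit score).
D2: not dominated (best time).
D3: not dominated (best cost).
D4: not dominated (best risk).
D5: not dominated.
D6: dominated by D2 (risk 6≤10, cost 124≤151, benefit score 43≥25, time 4≤29).
D7: not dominated.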